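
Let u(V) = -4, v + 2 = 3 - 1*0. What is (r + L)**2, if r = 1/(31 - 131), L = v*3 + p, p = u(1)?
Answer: 10201/10000 ≈ 1.0201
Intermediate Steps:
v = 1 (v = -2 + (3 - 1*0) = -2 + (3 + 0) = -2 + 3 = 1)
p = -4
L = -1 (L = 1*3 - 4 = 3 - 4 = -1)
r = -1/100 (r = 1/(-100) = -1/100 ≈ -0.010000)
(r + L)**2 = (-1/100 - 1)**2 = (-101/100)**2 = 10201/10000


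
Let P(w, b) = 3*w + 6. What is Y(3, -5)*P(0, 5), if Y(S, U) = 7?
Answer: 42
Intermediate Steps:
P(w, b) = 6 + 3*w
Y(3, -5)*P(0, 5) = 7*(6 + 3*0) = 7*(6 + 0) = 7*6 = 42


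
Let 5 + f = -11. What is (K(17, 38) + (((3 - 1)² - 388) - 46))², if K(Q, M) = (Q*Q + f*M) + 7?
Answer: 550564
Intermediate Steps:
f = -16 (f = -5 - 11 = -16)
K(Q, M) = 7 + Q² - 16*M (K(Q, M) = (Q*Q - 16*M) + 7 = (Q² - 16*M) + 7 = 7 + Q² - 16*M)
(K(17, 38) + (((3 - 1)² - 388) - 46))² = ((7 + 17² - 16*38) + (((3 - 1)² - 388) - 46))² = ((7 + 289 - 608) + ((2² - 388) - 46))² = (-312 + ((4 - 388) - 46))² = (-312 + (-384 - 46))² = (-312 - 430)² = (-742)² = 550564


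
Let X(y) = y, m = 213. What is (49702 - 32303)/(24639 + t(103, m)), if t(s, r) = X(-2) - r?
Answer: 17399/24424 ≈ 0.71237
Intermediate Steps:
t(s, r) = -2 - r
(49702 - 32303)/(24639 + t(103, m)) = (49702 - 32303)/(24639 + (-2 - 1*213)) = 17399/(24639 + (-2 - 213)) = 17399/(24639 - 215) = 17399/24424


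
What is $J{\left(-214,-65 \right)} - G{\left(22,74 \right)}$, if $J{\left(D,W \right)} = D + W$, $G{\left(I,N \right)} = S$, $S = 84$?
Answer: $-363$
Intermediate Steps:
$G{\left(I,N \right)} = 84$
$J{\left(-214,-65 \right)} - G{\left(22,74 \right)} = \left(-214 - 65\right) - 84 = -279 - 84 = -363$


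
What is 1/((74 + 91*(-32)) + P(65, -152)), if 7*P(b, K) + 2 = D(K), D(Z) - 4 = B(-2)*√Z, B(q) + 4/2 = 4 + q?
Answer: -7/19864 ≈ -0.00035240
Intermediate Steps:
B(q) = 2 + q (B(q) = -2 + (4 + q) = 2 + q)
D(Z) = 4 (D(Z) = 4 + (2 - 2)*√Z = 4 + 0*√Z = 4 + 0 = 4)
P(b, K) = 2/7 (P(b, K) = -2/7 + (⅐)*4 = -2/7 + 4/7 = 2/7)
1/((74 + 91*(-32)) + P(65, -152)) = 1/((74 + 91*(-32)) + 2/7) = 1/((74 - 2912) + 2/7) = 1/(-2838 + 2/7) = 1/(-19864/7) = -7/19864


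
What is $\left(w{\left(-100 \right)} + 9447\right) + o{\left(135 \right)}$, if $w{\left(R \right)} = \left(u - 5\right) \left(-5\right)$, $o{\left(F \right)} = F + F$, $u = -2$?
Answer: $9752$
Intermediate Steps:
$o{\left(F \right)} = 2 F$
$w{\left(R \right)} = 35$ ($w{\left(R \right)} = \left(-2 - 5\right) \left(-5\right) = \left(-7\right) \left(-5\right) = 35$)
$\left(w{\left(-100 \right)} + 9447\right) + o{\left(135 \right)} = \left(35 + 9447\right) + 2 \cdot 135 = 9482 + 270 = 9752$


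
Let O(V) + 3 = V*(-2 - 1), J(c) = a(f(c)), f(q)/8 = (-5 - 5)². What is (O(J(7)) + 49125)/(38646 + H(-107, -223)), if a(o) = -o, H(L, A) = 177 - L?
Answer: 25761/19465 ≈ 1.3235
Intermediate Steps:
f(q) = 800 (f(q) = 8*(-5 - 5)² = 8*(-10)² = 8*100 = 800)
J(c) = -800 (J(c) = -1*800 = -800)
O(V) = -3 - 3*V (O(V) = -3 + V*(-2 - 1) = -3 + V*(-3) = -3 - 3*V)
(O(J(7)) + 49125)/(38646 + H(-107, -223)) = ((-3 - 3*(-800)) + 49125)/(38646 + (177 - 1*(-107))) = ((-3 + 2400) + 49125)/(38646 + (177 + 107)) = (2397 + 49125)/(38646 + 284) = 51522/38930 = 51522*(1/38930) = 25761/19465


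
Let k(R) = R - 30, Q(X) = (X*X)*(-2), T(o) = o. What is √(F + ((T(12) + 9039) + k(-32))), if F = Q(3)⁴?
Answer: √113965 ≈ 337.59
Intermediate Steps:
Q(X) = -2*X² (Q(X) = X²*(-2) = -2*X²)
F = 104976 (F = (-2*3²)⁴ = (-2*9)⁴ = (-18)⁴ = 104976)
k(R) = -30 + R
√(F + ((T(12) + 9039) + k(-32))) = √(104976 + ((12 + 9039) + (-30 - 32))) = √(104976 + (9051 - 62)) = √(104976 + 8989) = √113965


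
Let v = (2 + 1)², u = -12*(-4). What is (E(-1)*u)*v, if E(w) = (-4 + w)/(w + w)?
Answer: 1080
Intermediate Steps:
E(w) = (-4 + w)/(2*w) (E(w) = (-4 + w)/((2*w)) = (-4 + w)*(1/(2*w)) = (-4 + w)/(2*w))
u = 48
v = 9 (v = 3² = 9)
(E(-1)*u)*v = (((½)*(-4 - 1)/(-1))*48)*9 = (((½)*(-1)*(-5))*48)*9 = ((5/2)*48)*9 = 120*9 = 1080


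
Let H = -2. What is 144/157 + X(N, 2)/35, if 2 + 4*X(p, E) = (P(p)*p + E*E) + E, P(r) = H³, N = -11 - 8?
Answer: 11163/5495 ≈ 2.0315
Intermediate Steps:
N = -19
P(r) = -8 (P(r) = (-2)³ = -8)
X(p, E) = -½ - 2*p + E/4 + E²/4 (X(p, E) = -½ + ((-8*p + E*E) + E)/4 = -½ + ((-8*p + E²) + E)/4 = -½ + ((E² - 8*p) + E)/4 = -½ + (E + E² - 8*p)/4 = -½ + (-2*p + E/4 + E²/4) = -½ - 2*p + E/4 + E²/4)
144/157 + X(N, 2)/35 = 144/157 + (-½ - 2*(-19) + (¼)*2 + (¼)*2²)/35 = 144*(1/157) + (-½ + 38 + ½ + (¼)*4)*(1/35) = 144/157 + (-½ + 38 + ½ + 1)*(1/35) = 144/157 + 39*(1/35) = 144/157 + 39/35 = 11163/5495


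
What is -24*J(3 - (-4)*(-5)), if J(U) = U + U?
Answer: 816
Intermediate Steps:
J(U) = 2*U
-24*J(3 - (-4)*(-5)) = -48*(3 - (-4)*(-5)) = -48*(3 - 1*20) = -48*(3 - 20) = -48*(-17) = -24*(-34) = 816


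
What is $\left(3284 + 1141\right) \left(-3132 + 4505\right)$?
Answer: $6075525$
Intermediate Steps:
$\left(3284 + 1141\right) \left(-3132 + 4505\right) = 4425 \cdot 1373 = 6075525$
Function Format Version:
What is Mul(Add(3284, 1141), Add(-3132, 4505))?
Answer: 6075525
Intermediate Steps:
Mul(Add(3284, 1141), Add(-3132, 4505)) = Mul(4425, 1373) = 6075525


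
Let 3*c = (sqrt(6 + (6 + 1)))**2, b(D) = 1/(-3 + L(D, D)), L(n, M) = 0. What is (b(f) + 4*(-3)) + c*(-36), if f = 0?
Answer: -505/3 ≈ -168.33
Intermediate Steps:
b(D) = -1/3 (b(D) = 1/(-3 + 0) = 1/(-3) = -1/3)
c = 13/3 (c = (sqrt(6 + (6 + 1)))**2/3 = (sqrt(6 + 7))**2/3 = (sqrt(13))**2/3 = (1/3)*13 = 13/3 ≈ 4.3333)
(b(f) + 4*(-3)) + c*(-36) = (-1/3 + 4*(-3)) + (13/3)*(-36) = (-1/3 - 12) - 156 = -37/3 - 156 = -505/3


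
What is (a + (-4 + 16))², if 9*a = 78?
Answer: 3844/9 ≈ 427.11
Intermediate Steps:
a = 26/3 (a = (⅑)*78 = 26/3 ≈ 8.6667)
(a + (-4 + 16))² = (26/3 + (-4 + 16))² = (26/3 + 12)² = (62/3)² = 3844/9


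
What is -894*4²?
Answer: -14304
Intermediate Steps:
-894*4² = -894*16 = -14304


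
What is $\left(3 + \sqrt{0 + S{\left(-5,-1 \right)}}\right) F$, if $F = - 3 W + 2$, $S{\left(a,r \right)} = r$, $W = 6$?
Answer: $-48 - 16 i \approx -48.0 - 16.0 i$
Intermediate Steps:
$F = -16$ ($F = \left(-3\right) 6 + 2 = -18 + 2 = -16$)
$\left(3 + \sqrt{0 + S{\left(-5,-1 \right)}}\right) F = \left(3 + \sqrt{0 - 1}\right) \left(-16\right) = \left(3 + \sqrt{-1}\right) \left(-16\right) = \left(3 + i\right) \left(-16\right) = -48 - 16 i$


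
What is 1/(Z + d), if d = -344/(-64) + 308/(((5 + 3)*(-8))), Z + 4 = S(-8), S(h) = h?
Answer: -16/183 ≈ -0.087432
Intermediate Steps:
Z = -12 (Z = -4 - 8 = -12)
d = 9/16 (d = -344*(-1/64) + 308/((8*(-8))) = 43/8 + 308/(-64) = 43/8 + 308*(-1/64) = 43/8 - 77/16 = 9/16 ≈ 0.56250)
1/(Z + d) = 1/(-12 + 9/16) = 1/(-183/16) = -16/183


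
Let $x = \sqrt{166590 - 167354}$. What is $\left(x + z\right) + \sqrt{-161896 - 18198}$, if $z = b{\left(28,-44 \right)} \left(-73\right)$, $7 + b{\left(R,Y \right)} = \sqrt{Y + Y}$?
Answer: $511 + i \sqrt{180094} - 146 i \sqrt{22} + 2 i \sqrt{191} \approx 511.0 - 232.79 i$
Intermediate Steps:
$x = 2 i \sqrt{191}$ ($x = \sqrt{-764} = 2 i \sqrt{191} \approx 27.641 i$)
$b{\left(R,Y \right)} = -7 + \sqrt{2} \sqrt{Y}$ ($b{\left(R,Y \right)} = -7 + \sqrt{Y + Y} = -7 + \sqrt{2 Y} = -7 + \sqrt{2} \sqrt{Y}$)
$z = 511 - 146 i \sqrt{22}$ ($z = \left(-7 + \sqrt{2} \sqrt{-44}\right) \left(-73\right) = \left(-7 + \sqrt{2} \cdot 2 i \sqrt{11}\right) \left(-73\right) = \left(-7 + 2 i \sqrt{22}\right) \left(-73\right) = 511 - 146 i \sqrt{22} \approx 511.0 - 684.8 i$)
$\left(x + z\right) + \sqrt{-161896 - 18198} = \left(2 i \sqrt{191} + \left(511 - 146 i \sqrt{22}\right)\right) + \sqrt{-161896 - 18198} = \left(511 - 146 i \sqrt{22} + 2 i \sqrt{191}\right) + \sqrt{-180094} = \left(511 - 146 i \sqrt{22} + 2 i \sqrt{191}\right) + i \sqrt{180094} = 511 + i \sqrt{180094} - 146 i \sqrt{22} + 2 i \sqrt{191}$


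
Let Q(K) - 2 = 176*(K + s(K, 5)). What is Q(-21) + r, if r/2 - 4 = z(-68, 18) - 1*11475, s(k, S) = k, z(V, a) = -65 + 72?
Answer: -30318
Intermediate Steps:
z(V, a) = 7
r = -22928 (r = 8 + 2*(7 - 1*11475) = 8 + 2*(7 - 11475) = 8 + 2*(-11468) = 8 - 22936 = -22928)
Q(K) = 2 + 352*K (Q(K) = 2 + 176*(K + K) = 2 + 176*(2*K) = 2 + 352*K)
Q(-21) + r = (2 + 352*(-21)) - 22928 = (2 - 7392) - 22928 = -7390 - 22928 = -30318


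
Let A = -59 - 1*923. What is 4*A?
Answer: -3928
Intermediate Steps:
A = -982 (A = -59 - 923 = -982)
4*A = 4*(-982) = -3928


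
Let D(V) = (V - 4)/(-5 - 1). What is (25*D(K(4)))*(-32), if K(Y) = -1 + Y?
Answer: -400/3 ≈ -133.33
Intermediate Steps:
D(V) = 2/3 - V/6 (D(V) = (-4 + V)/(-6) = (-4 + V)*(-1/6) = 2/3 - V/6)
(25*D(K(4)))*(-32) = (25*(2/3 - (-1 + 4)/6))*(-32) = (25*(2/3 - 1/6*3))*(-32) = (25*(2/3 - 1/2))*(-32) = (25*(1/6))*(-32) = (25/6)*(-32) = -400/3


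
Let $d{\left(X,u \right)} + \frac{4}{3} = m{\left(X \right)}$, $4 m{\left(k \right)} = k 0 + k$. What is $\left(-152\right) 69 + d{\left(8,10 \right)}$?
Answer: $- \frac{31462}{3} \approx -10487.0$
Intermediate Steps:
$m{\left(k \right)} = \frac{k}{4}$ ($m{\left(k \right)} = \frac{k 0 + k}{4} = \frac{0 + k}{4} = \frac{k}{4}$)
$d{\left(X,u \right)} = - \frac{4}{3} + \frac{X}{4}$
$\left(-152\right) 69 + d{\left(8,10 \right)} = \left(-152\right) 69 + \left(- \frac{4}{3} + \frac{1}{4} \cdot 8\right) = -10488 + \left(- \frac{4}{3} + 2\right) = -10488 + \frac{2}{3} = - \frac{31462}{3}$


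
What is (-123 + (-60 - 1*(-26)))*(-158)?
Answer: 24806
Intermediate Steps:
(-123 + (-60 - 1*(-26)))*(-158) = (-123 + (-60 + 26))*(-158) = (-123 - 34)*(-158) = -157*(-158) = 24806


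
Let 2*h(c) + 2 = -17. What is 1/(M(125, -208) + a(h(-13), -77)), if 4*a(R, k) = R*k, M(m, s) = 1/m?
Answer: 1000/182883 ≈ 0.0054680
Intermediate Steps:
h(c) = -19/2 (h(c) = -1 + (1/2)*(-17) = -1 - 17/2 = -19/2)
a(R, k) = R*k/4 (a(R, k) = (R*k)/4 = R*k/4)
1/(M(125, -208) + a(h(-13), -77)) = 1/(1/125 + (1/4)*(-19/2)*(-77)) = 1/(1/125 + 1463/8) = 1/(182883/1000) = 1000/182883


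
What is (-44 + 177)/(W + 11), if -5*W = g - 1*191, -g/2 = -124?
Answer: -665/2 ≈ -332.50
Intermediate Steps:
g = 248 (g = -2*(-124) = 248)
W = -57/5 (W = -(248 - 1*191)/5 = -(248 - 191)/5 = -⅕*57 = -57/5 ≈ -11.400)
(-44 + 177)/(W + 11) = (-44 + 177)/(-57/5 + 11) = 133/(-⅖) = 133*(-5/2) = -665/2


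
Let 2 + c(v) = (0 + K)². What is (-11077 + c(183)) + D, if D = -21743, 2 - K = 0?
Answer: -32818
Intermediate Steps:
K = 2 (K = 2 - 1*0 = 2 + 0 = 2)
c(v) = 2 (c(v) = -2 + (0 + 2)² = -2 + 2² = -2 + 4 = 2)
(-11077 + c(183)) + D = (-11077 + 2) - 21743 = -11075 - 21743 = -32818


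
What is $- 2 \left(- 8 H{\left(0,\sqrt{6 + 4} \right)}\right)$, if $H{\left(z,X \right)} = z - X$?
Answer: $- 16 \sqrt{10} \approx -50.596$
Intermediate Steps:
$- 2 \left(- 8 H{\left(0,\sqrt{6 + 4} \right)}\right) = - 2 \left(- 8 \left(0 - \sqrt{6 + 4}\right)\right) = - 2 \left(- 8 \left(0 - \sqrt{10}\right)\right) = - 2 \left(- 8 \left(- \sqrt{10}\right)\right) = - 2 \cdot 8 \sqrt{10} = - 16 \sqrt{10}$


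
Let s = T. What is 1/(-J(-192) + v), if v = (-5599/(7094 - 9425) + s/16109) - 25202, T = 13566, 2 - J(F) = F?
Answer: -37550079/953499989647 ≈ -3.9381e-5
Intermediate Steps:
J(F) = 2 - F
s = 13566
v = -946215274321/37550079 (v = (-5599/(7094 - 9425) + 13566/16109) - 25202 = (-5599/(-2331) + 13566*(1/16109)) - 25202 = (-5599*(-1/2331) + 13566/16109) - 25202 = (5599/2331 + 13566/16109) - 25202 = 121816637/37550079 - 25202 = -946215274321/37550079 ≈ -25199.)
1/(-J(-192) + v) = 1/(-(2 - 1*(-192)) - 946215274321/37550079) = 1/(-(2 + 192) - 946215274321/37550079) = 1/(-1*194 - 946215274321/37550079) = 1/(-194 - 946215274321/37550079) = 1/(-953499989647/37550079) = -37550079/953499989647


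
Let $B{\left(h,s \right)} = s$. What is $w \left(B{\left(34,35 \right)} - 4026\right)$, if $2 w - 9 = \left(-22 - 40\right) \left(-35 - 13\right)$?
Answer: $- \frac{11913135}{2} \approx -5.9566 \cdot 10^{6}$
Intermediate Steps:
$w = \frac{2985}{2}$ ($w = \frac{9}{2} + \frac{\left(-22 - 40\right) \left(-35 - 13\right)}{2} = \frac{9}{2} + \frac{\left(-62\right) \left(-48\right)}{2} = \frac{9}{2} + \frac{1}{2} \cdot 2976 = \frac{9}{2} + 1488 = \frac{2985}{2} \approx 1492.5$)
$w \left(B{\left(34,35 \right)} - 4026\right) = \frac{2985 \left(35 - 4026\right)}{2} = \frac{2985}{2} \left(-3991\right) = - \frac{11913135}{2}$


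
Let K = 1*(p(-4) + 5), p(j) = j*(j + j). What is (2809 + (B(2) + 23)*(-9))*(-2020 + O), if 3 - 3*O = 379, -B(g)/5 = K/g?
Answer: -22104442/3 ≈ -7.3681e+6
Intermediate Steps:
p(j) = 2*j**2 (p(j) = j*(2*j) = 2*j**2)
K = 37 (K = 1*(2*(-4)**2 + 5) = 1*(2*16 + 5) = 1*(32 + 5) = 1*37 = 37)
B(g) = -185/g
O = -376/3 (O = 1 - 1/3*379 = 1 - 379/3 = -376/3 ≈ -125.33)
(2809 + (B(2) + 23)*(-9))*(-2020 + O) = (2809 + (-185/2 + 23)*(-9))*(-2020 - 376/3) = (2809 + (-185*1/2 + 23)*(-9))*(-6436/3) = (2809 + (-185/2 + 23)*(-9))*(-6436/3) = (2809 - 139/2*(-9))*(-6436/3) = (2809 + 1251/2)*(-6436/3) = (6869/2)*(-6436/3) = -22104442/3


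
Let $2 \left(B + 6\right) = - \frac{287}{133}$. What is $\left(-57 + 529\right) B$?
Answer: $- \frac{63484}{19} \approx -3341.3$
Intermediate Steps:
$B = - \frac{269}{38}$ ($B = -6 + \frac{\left(-287\right) \frac{1}{133}}{2} = -6 + \frac{1}{2} \left(- \frac{41}{19}\right) = -6 - \frac{41}{38} = - \frac{269}{38} \approx -7.0789$)
$\left(-57 + 529\right) B = \left(-57 + 529\right) \left(- \frac{269}{38}\right) = 472 \left(- \frac{269}{38}\right) = - \frac{63484}{19}$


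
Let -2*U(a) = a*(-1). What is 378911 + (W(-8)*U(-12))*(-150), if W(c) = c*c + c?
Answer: 429311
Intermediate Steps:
U(a) = a/2 (U(a) = -a*(-1)/2 = -(-1)*a/2 = a/2)
W(c) = c + c² (W(c) = c² + c = c + c²)
378911 + (W(-8)*U(-12))*(-150) = 378911 + ((-8*(1 - 8))*((½)*(-12)))*(-150) = 378911 + (-8*(-7)*(-6))*(-150) = 378911 + (56*(-6))*(-150) = 378911 - 336*(-150) = 378911 + 50400 = 429311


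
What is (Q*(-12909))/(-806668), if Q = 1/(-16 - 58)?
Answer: -12909/59693432 ≈ -0.00021625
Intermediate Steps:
Q = -1/74 (Q = 1/(-74) = -1/74 ≈ -0.013514)
(Q*(-12909))/(-806668) = -1/74*(-12909)/(-806668) = (12909/74)*(-1/806668) = -12909/59693432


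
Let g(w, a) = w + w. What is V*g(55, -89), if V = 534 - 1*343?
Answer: 21010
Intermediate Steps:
g(w, a) = 2*w
V = 191 (V = 534 - 343 = 191)
V*g(55, -89) = 191*(2*55) = 191*110 = 21010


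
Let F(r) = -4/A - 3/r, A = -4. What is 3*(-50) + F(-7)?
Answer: -1040/7 ≈ -148.57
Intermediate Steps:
F(r) = 1 - 3/r (F(r) = -4/(-4) - 3/r = -4*(-¼) - 3/r = 1 - 3/r)
3*(-50) + F(-7) = 3*(-50) + (-3 - 7)/(-7) = -150 - ⅐*(-10) = -150 + 10/7 = -1040/7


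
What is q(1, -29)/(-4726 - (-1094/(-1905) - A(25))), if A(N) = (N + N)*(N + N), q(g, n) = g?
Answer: -1905/4241624 ≈ -0.00044912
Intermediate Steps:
A(N) = 4*N**2 (A(N) = (2*N)*(2*N) = 4*N**2)
q(1, -29)/(-4726 - (-1094/(-1905) - A(25))) = 1/(-4726 - (-1094/(-1905) - 4*25**2)) = 1/(-4726 - (-1094*(-1/1905) - 4*625)) = 1/(-4726 - (1094/1905 - 1*2500)) = 1/(-4726 - (1094/1905 - 2500)) = 1/(-4726 - 1*(-4761406/1905)) = 1/(-4726 + 4761406/1905) = 1/(-4241624/1905) = 1*(-1905/4241624) = -1905/4241624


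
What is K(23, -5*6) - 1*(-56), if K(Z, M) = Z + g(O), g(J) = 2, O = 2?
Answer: 81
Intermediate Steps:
K(Z, M) = 2 + Z (K(Z, M) = Z + 2 = 2 + Z)
K(23, -5*6) - 1*(-56) = (2 + 23) - 1*(-56) = 25 + 56 = 81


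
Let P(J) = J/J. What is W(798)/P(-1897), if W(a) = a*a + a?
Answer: 637602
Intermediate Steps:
P(J) = 1
W(a) = a + a² (W(a) = a² + a = a + a²)
W(798)/P(-1897) = (798*(1 + 798))/1 = (798*799)*1 = 637602*1 = 637602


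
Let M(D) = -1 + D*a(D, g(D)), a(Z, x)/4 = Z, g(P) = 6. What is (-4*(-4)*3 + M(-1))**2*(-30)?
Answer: -78030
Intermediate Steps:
a(Z, x) = 4*Z
M(D) = -1 + 4*D**2 (M(D) = -1 + D*(4*D) = -1 + 4*D**2)
(-4*(-4)*3 + M(-1))**2*(-30) = (-4*(-4)*3 + (-1 + 4*(-1)**2))**2*(-30) = (16*3 + (-1 + 4*1))**2*(-30) = (48 + (-1 + 4))**2*(-30) = (48 + 3)**2*(-30) = 51**2*(-30) = 2601*(-30) = -78030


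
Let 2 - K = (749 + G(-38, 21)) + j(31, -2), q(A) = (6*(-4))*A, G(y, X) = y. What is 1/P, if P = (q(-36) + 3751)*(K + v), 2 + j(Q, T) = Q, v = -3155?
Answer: -1/17966195 ≈ -5.5660e-8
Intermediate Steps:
j(Q, T) = -2 + Q
q(A) = -24*A
K = -738 (K = 2 - ((749 - 38) + (-2 + 31)) = 2 - (711 + 29) = 2 - 1*740 = 2 - 740 = -738)
P = -17966195 (P = (-24*(-36) + 3751)*(-738 - 3155) = (864 + 3751)*(-3893) = 4615*(-3893) = -17966195)
1/P = 1/(-17966195) = -1/17966195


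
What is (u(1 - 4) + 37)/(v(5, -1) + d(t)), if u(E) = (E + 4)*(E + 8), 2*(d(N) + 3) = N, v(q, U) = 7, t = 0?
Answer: 21/2 ≈ 10.500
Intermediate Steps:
d(N) = -3 + N/2
u(E) = (4 + E)*(8 + E)
(u(1 - 4) + 37)/(v(5, -1) + d(t)) = ((32 + (1 - 4)**2 + 12*(1 - 4)) + 37)/(7 + (-3 + (1/2)*0)) = ((32 + (-3)**2 + 12*(-3)) + 37)/(7 + (-3 + 0)) = ((32 + 9 - 36) + 37)/(7 - 3) = (5 + 37)/4 = 42*(1/4) = 21/2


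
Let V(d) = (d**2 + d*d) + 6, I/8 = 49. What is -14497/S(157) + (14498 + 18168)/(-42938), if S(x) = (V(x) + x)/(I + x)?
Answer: -57225487190/353959403 ≈ -161.67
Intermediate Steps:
I = 392 (I = 8*49 = 392)
V(d) = 6 + 2*d**2 (V(d) = (d**2 + d**2) + 6 = 2*d**2 + 6 = 6 + 2*d**2)
S(x) = (6 + x + 2*x**2)/(392 + x) (S(x) = ((6 + 2*x**2) + x)/(392 + x) = (6 + x + 2*x**2)/(392 + x))
-14497/S(157) + (14498 + 18168)/(-42938) = -14497*(392 + 157)/(6 + 157 + 2*157**2) + (14498 + 18168)/(-42938) = -14497*549/(6 + 157 + 2*24649) + 32666*(-1/42938) = -14497*549/(6 + 157 + 49298) - 16333/21469 = -14497/((1/549)*49461) - 16333/21469 = -14497/16487/183 - 16333/21469 = -14497*183/16487 - 16333/21469 = -2652951/16487 - 16333/21469 = -57225487190/353959403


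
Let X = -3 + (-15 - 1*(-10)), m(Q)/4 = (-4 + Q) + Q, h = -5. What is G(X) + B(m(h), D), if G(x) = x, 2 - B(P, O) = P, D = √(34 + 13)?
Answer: 50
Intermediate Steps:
m(Q) = -16 + 8*Q (m(Q) = 4*((-4 + Q) + Q) = 4*(-4 + 2*Q) = -16 + 8*Q)
D = √47 ≈ 6.8557
B(P, O) = 2 - P
X = -8 (X = -3 + (-15 + 10) = -3 - 5 = -8)
G(X) + B(m(h), D) = -8 + (2 - (-16 + 8*(-5))) = -8 + (2 - (-16 - 40)) = -8 + (2 - 1*(-56)) = -8 + (2 + 56) = -8 + 58 = 50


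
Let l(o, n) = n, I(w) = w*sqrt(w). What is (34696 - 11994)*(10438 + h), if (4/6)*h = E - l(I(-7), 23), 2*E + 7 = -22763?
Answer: -151513148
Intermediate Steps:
E = -11385 (E = -7/2 + (1/2)*(-22763) = -7/2 - 22763/2 = -11385)
I(w) = w**(3/2)
h = -17112 (h = 3*(-11385 - 1*23)/2 = 3*(-11385 - 23)/2 = (3/2)*(-11408) = -17112)
(34696 - 11994)*(10438 + h) = (34696 - 11994)*(10438 - 17112) = 22702*(-6674) = -151513148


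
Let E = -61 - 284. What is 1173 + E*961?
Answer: -330372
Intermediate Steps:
E = -345
1173 + E*961 = 1173 - 345*961 = 1173 - 331545 = -330372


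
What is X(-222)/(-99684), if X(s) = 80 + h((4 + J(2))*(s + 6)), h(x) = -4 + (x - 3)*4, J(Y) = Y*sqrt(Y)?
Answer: 848/24921 + 16*sqrt(2)/923 ≈ 0.058543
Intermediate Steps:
J(Y) = Y**(3/2)
h(x) = -16 + 4*x (h(x) = -4 + (-3 + x)*4 = -4 + (-12 + 4*x) = -16 + 4*x)
X(s) = 64 + 4*(4 + 2*sqrt(2))*(6 + s) (X(s) = 80 + (-16 + 4*((4 + 2**(3/2))*(s + 6))) = 80 + (-16 + 4*((4 + 2*sqrt(2))*(6 + s))) = 80 + (-16 + 4*(4 + 2*sqrt(2))*(6 + s)) = 64 + 4*(4 + 2*sqrt(2))*(6 + s))
X(-222)/(-99684) = (160 + 16*(-222) + 48*sqrt(2) + 8*(-222)*sqrt(2))/(-99684) = (160 - 3552 + 48*sqrt(2) - 1776*sqrt(2))*(-1/99684) = (-3392 - 1728*sqrt(2))*(-1/99684) = 848/24921 + 16*sqrt(2)/923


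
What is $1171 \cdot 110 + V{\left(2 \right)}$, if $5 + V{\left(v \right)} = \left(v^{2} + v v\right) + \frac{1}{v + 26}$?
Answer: $\frac{3606765}{28} \approx 1.2881 \cdot 10^{5}$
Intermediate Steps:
$V{\left(v \right)} = -5 + \frac{1}{26 + v} + 2 v^{2}$ ($V{\left(v \right)} = -5 + \left(\left(v^{2} + v v\right) + \frac{1}{v + 26}\right) = -5 + \left(\left(v^{2} + v^{2}\right) + \frac{1}{26 + v}\right) = -5 + \left(2 v^{2} + \frac{1}{26 + v}\right) = -5 + \left(\frac{1}{26 + v} + 2 v^{2}\right) = -5 + \frac{1}{26 + v} + 2 v^{2}$)
$1171 \cdot 110 + V{\left(2 \right)} = 1171 \cdot 110 + \frac{-129 - 10 + 2 \cdot 2^{3} + 52 \cdot 2^{2}}{26 + 2} = 128810 + \frac{-129 - 10 + 2 \cdot 8 + 52 \cdot 4}{28} = 128810 + \frac{-129 - 10 + 16 + 208}{28} = 128810 + \frac{1}{28} \cdot 85 = 128810 + \frac{85}{28} = \frac{3606765}{28}$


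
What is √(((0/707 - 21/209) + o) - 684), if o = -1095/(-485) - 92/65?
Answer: I*√1186444869751570/1317745 ≈ 26.139*I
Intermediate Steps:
o = 5311/6305 (o = -1095*(-1/485) - 92*1/65 = 219/97 - 92/65 = 5311/6305 ≈ 0.84235)
√(((0/707 - 21/209) + o) - 684) = √(((0/707 - 21/209) + 5311/6305) - 684) = √(((0*(1/707) - 21*1/209) + 5311/6305) - 684) = √(((0 - 21/209) + 5311/6305) - 684) = √((-21/209 + 5311/6305) - 684) = √(977594/1317745 - 684) = √(-900359986/1317745) = I*√1186444869751570/1317745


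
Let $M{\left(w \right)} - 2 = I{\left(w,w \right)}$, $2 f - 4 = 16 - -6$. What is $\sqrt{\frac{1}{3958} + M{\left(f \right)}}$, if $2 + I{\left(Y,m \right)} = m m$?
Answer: $\frac{\sqrt{2647518074}}{3958} \approx 13.0$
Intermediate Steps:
$f = 13$ ($f = 2 + \frac{16 - -6}{2} = 2 + \frac{16 + 6}{2} = 2 + \frac{1}{2} \cdot 22 = 2 + 11 = 13$)
$I{\left(Y,m \right)} = -2 + m^{2}$ ($I{\left(Y,m \right)} = -2 + m m = -2 + m^{2}$)
$M{\left(w \right)} = w^{2}$ ($M{\left(w \right)} = 2 + \left(-2 + w^{2}\right) = w^{2}$)
$\sqrt{\frac{1}{3958} + M{\left(f \right)}} = \sqrt{\frac{1}{3958} + 13^{2}} = \sqrt{\frac{1}{3958} + 169} = \sqrt{\frac{668903}{3958}} = \frac{\sqrt{2647518074}}{3958}$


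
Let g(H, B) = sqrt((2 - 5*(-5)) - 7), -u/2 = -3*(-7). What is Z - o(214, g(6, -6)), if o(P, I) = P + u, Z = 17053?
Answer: 16881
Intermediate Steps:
u = -42 (u = -(-6)*(-7) = -2*21 = -42)
g(H, B) = 2*sqrt(5) (g(H, B) = sqrt((2 + 25) - 7) = sqrt(27 - 7) = sqrt(20) = 2*sqrt(5))
o(P, I) = -42 + P (o(P, I) = P - 42 = -42 + P)
Z - o(214, g(6, -6)) = 17053 - (-42 + 214) = 17053 - 1*172 = 17053 - 172 = 16881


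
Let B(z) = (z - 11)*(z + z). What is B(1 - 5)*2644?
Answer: 317280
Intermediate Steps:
B(z) = 2*z*(-11 + z) (B(z) = (-11 + z)*(2*z) = 2*z*(-11 + z))
B(1 - 5)*2644 = (2*(1 - 5)*(-11 + (1 - 5)))*2644 = (2*(-4)*(-11 - 4))*2644 = (2*(-4)*(-15))*2644 = 120*2644 = 317280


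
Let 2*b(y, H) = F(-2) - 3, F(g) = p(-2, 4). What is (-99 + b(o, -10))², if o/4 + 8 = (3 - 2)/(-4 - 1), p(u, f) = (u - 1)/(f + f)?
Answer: 2595321/256 ≈ 10138.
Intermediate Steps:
p(u, f) = (-1 + u)/(2*f) (p(u, f) = (-1 + u)/((2*f)) = (-1 + u)*(1/(2*f)) = (-1 + u)/(2*f))
F(g) = -3/8 (F(g) = (½)*(-1 - 2)/4 = (½)*(¼)*(-3) = -3/8)
o = -164/5 (o = -32 + 4*((3 - 2)/(-4 - 1)) = -32 + 4*(1/(-5)) = -32 + 4*(1*(-⅕)) = -32 + 4*(-⅕) = -32 - ⅘ = -164/5 ≈ -32.800)
b(y, H) = -27/16 (b(y, H) = (-3/8 - 3)/2 = (½)*(-27/8) = -27/16)
(-99 + b(o, -10))² = (-99 - 27/16)² = (-1611/16)² = 2595321/256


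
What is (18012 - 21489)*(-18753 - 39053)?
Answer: 200991462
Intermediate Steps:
(18012 - 21489)*(-18753 - 39053) = -3477*(-57806) = 200991462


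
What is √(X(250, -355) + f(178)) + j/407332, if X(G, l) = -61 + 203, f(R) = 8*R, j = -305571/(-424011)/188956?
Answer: 14551/1554057362489872 + 3*√174 ≈ 39.573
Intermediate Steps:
j = 14551/3815210596 (j = -305571*(-1/424011)*(1/188956) = (14551/20191)*(1/188956) = 14551/3815210596 ≈ 3.8139e-6)
X(G, l) = 142
√(X(250, -355) + f(178)) + j/407332 = √(142 + 8*178) + (14551/3815210596)/407332 = √(142 + 1424) + (14551/3815210596)*(1/407332) = √1566 + 14551/1554057362489872 = 3*√174 + 14551/1554057362489872 = 14551/1554057362489872 + 3*√174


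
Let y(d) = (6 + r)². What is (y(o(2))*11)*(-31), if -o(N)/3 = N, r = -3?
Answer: -3069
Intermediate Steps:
o(N) = -3*N
y(d) = 9 (y(d) = (6 - 3)² = 3² = 9)
(y(o(2))*11)*(-31) = (9*11)*(-31) = 99*(-31) = -3069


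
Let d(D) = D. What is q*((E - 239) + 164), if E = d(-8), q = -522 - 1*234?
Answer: 62748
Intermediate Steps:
q = -756 (q = -522 - 234 = -756)
E = -8
q*((E - 239) + 164) = -756*((-8 - 239) + 164) = -756*(-247 + 164) = -756*(-83) = 62748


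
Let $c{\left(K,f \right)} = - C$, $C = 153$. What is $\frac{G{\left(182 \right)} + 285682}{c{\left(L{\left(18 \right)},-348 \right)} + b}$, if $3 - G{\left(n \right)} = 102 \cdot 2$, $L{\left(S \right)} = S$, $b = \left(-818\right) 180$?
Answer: $- \frac{285481}{147393} \approx -1.9369$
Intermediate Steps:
$b = -147240$
$c{\left(K,f \right)} = -153$ ($c{\left(K,f \right)} = \left(-1\right) 153 = -153$)
$G{\left(n \right)} = -201$ ($G{\left(n \right)} = 3 - 102 \cdot 2 = 3 - 204 = -201$)
$\frac{G{\left(182 \right)} + 285682}{c{\left(L{\left(18 \right)},-348 \right)} + b} = \frac{-201 + 285682}{-153 - 147240} = \frac{285481}{-147393} = 285481 \left(- \frac{1}{147393}\right) = - \frac{285481}{147393}$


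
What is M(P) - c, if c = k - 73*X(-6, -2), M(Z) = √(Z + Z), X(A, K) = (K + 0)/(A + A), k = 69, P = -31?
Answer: -341/6 + I*√62 ≈ -56.833 + 7.874*I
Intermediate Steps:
X(A, K) = K/(2*A) (X(A, K) = K/((2*A)) = K*(1/(2*A)) = K/(2*A))
M(Z) = √2*√Z (M(Z) = √(2*Z) = √2*√Z)
c = 341/6 (c = 69 - 73*(-2)/(2*(-6)) = 69 - 73*(-2)*(-1)/(2*6) = 69 - 73*⅙ = 69 - 73/6 = 341/6 ≈ 56.833)
M(P) - c = √2*√(-31) - 1*341/6 = √2*(I*√31) - 341/6 = I*√62 - 341/6 = -341/6 + I*√62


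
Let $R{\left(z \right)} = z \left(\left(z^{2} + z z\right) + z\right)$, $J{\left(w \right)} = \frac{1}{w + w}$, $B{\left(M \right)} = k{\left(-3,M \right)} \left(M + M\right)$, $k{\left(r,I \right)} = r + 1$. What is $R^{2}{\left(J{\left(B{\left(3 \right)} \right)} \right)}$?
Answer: $\frac{121}{47775744} \approx 2.5327 \cdot 10^{-6}$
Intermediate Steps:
$k{\left(r,I \right)} = 1 + r$
$B{\left(M \right)} = - 4 M$ ($B{\left(M \right)} = \left(1 - 3\right) \left(M + M\right) = - 2 \cdot 2 M = - 4 M$)
$J{\left(w \right)} = \frac{1}{2 w}$
$R{\left(z \right)} = z \left(z + 2 z^{2}\right)$ ($R{\left(z \right)} = z \left(\left(z^{2} + z^{2}\right) + z\right) = z \left(2 z^{2} + z\right) = z \left(z + 2 z^{2}\right)$)
$R^{2}{\left(J{\left(B{\left(3 \right)} \right)} \right)} = \left(\left(\frac{1}{2 \left(\left(-4\right) 3\right)}\right)^{2} \left(1 + 2 \frac{1}{2 \left(\left(-4\right) 3\right)}\right)\right)^{2} = \left(\left(\frac{1}{2 \left(-12\right)}\right)^{2} \left(1 + 2 \frac{1}{2 \left(-12\right)}\right)\right)^{2} = \left(\left(\frac{1}{2} \left(- \frac{1}{12}\right)\right)^{2} \left(1 + 2 \cdot \frac{1}{2} \left(- \frac{1}{12}\right)\right)\right)^{2} = \left(\left(- \frac{1}{24}\right)^{2} \left(1 + 2 \left(- \frac{1}{24}\right)\right)\right)^{2} = \left(\frac{1 - \frac{1}{12}}{576}\right)^{2} = \left(\frac{1}{576} \cdot \frac{11}{12}\right)^{2} = \left(\frac{11}{6912}\right)^{2} = \frac{121}{47775744}$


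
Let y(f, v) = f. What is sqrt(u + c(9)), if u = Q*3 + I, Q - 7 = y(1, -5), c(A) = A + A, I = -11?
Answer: sqrt(31) ≈ 5.5678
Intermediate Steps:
c(A) = 2*A
Q = 8 (Q = 7 + 1 = 8)
u = 13 (u = 8*3 - 11 = 24 - 11 = 13)
sqrt(u + c(9)) = sqrt(13 + 2*9) = sqrt(13 + 18) = sqrt(31)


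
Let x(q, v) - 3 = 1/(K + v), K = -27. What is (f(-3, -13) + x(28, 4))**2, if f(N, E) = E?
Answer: 53361/529 ≈ 100.87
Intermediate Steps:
x(q, v) = 3 + 1/(-27 + v)
(f(-3, -13) + x(28, 4))**2 = (-13 + (-80 + 3*4)/(-27 + 4))**2 = (-13 + (-80 + 12)/(-23))**2 = (-13 - 1/23*(-68))**2 = (-13 + 68/23)**2 = (-231/23)**2 = 53361/529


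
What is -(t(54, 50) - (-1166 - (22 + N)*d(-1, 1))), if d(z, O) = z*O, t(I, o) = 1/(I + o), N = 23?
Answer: -116585/104 ≈ -1121.0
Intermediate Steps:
d(z, O) = O*z
-(t(54, 50) - (-1166 - (22 + N)*d(-1, 1))) = -(1/(54 + 50) - (-1166 - (22 + 23)*1*(-1))) = -(1/104 - (-1166 - 45*(-1))) = -(1/104 - (-1166 - 1*(-45))) = -(1/104 - (-1166 + 45)) = -(1/104 - 1*(-1121)) = -(1/104 + 1121) = -1*116585/104 = -116585/104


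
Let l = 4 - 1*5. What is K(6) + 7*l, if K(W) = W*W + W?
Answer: 35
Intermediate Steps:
l = -1 (l = 4 - 5 = -1)
K(W) = W + W**2 (K(W) = W**2 + W = W + W**2)
K(6) + 7*l = 6*(1 + 6) + 7*(-1) = 6*7 - 7 = 42 - 7 = 35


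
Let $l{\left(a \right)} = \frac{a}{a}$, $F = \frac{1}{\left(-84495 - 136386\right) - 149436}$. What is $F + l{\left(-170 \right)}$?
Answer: $\frac{370316}{370317} \approx 1.0$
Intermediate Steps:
$F = - \frac{1}{370317}$ ($F = \frac{1}{-220881 - 149436} = \frac{1}{-370317} = - \frac{1}{370317} \approx -2.7004 \cdot 10^{-6}$)
$l{\left(a \right)} = 1$
$F + l{\left(-170 \right)} = - \frac{1}{370317} + 1 = \frac{370316}{370317}$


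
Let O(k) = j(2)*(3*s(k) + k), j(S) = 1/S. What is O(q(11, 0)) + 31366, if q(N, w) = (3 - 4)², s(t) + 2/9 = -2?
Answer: 188179/6 ≈ 31363.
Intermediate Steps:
s(t) = -20/9 (s(t) = -2/9 - 2 = -20/9)
q(N, w) = 1 (q(N, w) = (-1)² = 1)
O(k) = -10/3 + k/2 (O(k) = (3*(-20/9) + k)/2 = (-20/3 + k)/2 = -10/3 + k/2)
O(q(11, 0)) + 31366 = (-10/3 + (½)*1) + 31366 = (-10/3 + ½) + 31366 = -17/6 + 31366 = 188179/6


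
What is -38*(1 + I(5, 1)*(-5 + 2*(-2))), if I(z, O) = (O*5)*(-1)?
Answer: -1748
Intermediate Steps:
I(z, O) = -5*O (I(z, O) = (5*O)*(-1) = -5*O)
-38*(1 + I(5, 1)*(-5 + 2*(-2))) = -38*(1 + (-5*1)*(-5 + 2*(-2))) = -38*(1 - 5*(-5 - 4)) = -38*(1 - 5*(-9)) = -38*(1 + 45) = -38*46 = -1748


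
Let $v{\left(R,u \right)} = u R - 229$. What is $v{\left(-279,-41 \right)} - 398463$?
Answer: $-387253$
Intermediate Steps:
$v{\left(R,u \right)} = -229 + R u$ ($v{\left(R,u \right)} = R u - 229 = -229 + R u$)
$v{\left(-279,-41 \right)} - 398463 = \left(-229 - -11439\right) - 398463 = \left(-229 + 11439\right) - 398463 = 11210 - 398463 = -387253$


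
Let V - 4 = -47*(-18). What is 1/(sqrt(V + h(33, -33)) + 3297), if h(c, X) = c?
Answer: 3297/10869326 - sqrt(883)/10869326 ≈ 0.00030060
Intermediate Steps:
V = 850 (V = 4 - 47*(-18) = 4 + 846 = 850)
1/(sqrt(V + h(33, -33)) + 3297) = 1/(sqrt(850 + 33) + 3297) = 1/(sqrt(883) + 3297) = 1/(3297 + sqrt(883))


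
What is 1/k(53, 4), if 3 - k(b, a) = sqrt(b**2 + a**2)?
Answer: -3/2816 - 5*sqrt(113)/2816 ≈ -0.019940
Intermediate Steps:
k(b, a) = 3 - sqrt(a**2 + b**2) (k(b, a) = 3 - sqrt(b**2 + a**2) = 3 - sqrt(a**2 + b**2))
1/k(53, 4) = 1/(3 - sqrt(4**2 + 53**2)) = 1/(3 - sqrt(16 + 2809)) = 1/(3 - sqrt(2825)) = 1/(3 - 5*sqrt(113))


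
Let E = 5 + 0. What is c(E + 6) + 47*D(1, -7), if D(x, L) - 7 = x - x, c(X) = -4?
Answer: 325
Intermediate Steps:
E = 5
D(x, L) = 7 (D(x, L) = 7 + (x - x) = 7 + 0 = 7)
c(E + 6) + 47*D(1, -7) = -4 + 47*7 = -4 + 329 = 325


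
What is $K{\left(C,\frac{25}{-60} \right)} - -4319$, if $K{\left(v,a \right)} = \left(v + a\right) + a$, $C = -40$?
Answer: $\frac{25669}{6} \approx 4278.2$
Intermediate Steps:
$K{\left(v,a \right)} = v + 2 a$ ($K{\left(v,a \right)} = \left(a + v\right) + a = v + 2 a$)
$K{\left(C,\frac{25}{-60} \right)} - -4319 = \left(-40 + 2 \frac{25}{-60}\right) - -4319 = \left(-40 + 2 \cdot 25 \left(- \frac{1}{60}\right)\right) + 4319 = \left(-40 + 2 \left(- \frac{5}{12}\right)\right) + 4319 = \left(-40 - \frac{5}{6}\right) + 4319 = - \frac{245}{6} + 4319 = \frac{25669}{6}$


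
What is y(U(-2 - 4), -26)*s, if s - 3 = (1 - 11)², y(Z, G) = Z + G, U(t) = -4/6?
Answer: -8240/3 ≈ -2746.7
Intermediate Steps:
U(t) = -⅔ (U(t) = -4*⅙ = -⅔)
y(Z, G) = G + Z
s = 103 (s = 3 + (1 - 11)² = 3 + (-10)² = 3 + 100 = 103)
y(U(-2 - 4), -26)*s = (-26 - ⅔)*103 = -80/3*103 = -8240/3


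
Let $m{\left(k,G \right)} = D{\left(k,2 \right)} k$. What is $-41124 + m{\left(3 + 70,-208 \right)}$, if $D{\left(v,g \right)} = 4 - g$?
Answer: $-40978$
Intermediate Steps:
$m{\left(k,G \right)} = 2 k$ ($m{\left(k,G \right)} = \left(4 - 2\right) k = 2 k$)
$-41124 + m{\left(3 + 70,-208 \right)} = -41124 + 2 \left(3 + 70\right) = -41124 + 2 \cdot 73 = -41124 + 146 = -40978$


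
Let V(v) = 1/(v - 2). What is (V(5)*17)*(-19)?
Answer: -323/3 ≈ -107.67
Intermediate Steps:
V(v) = 1/(-2 + v)
(V(5)*17)*(-19) = (17/(-2 + 5))*(-19) = (17/3)*(-19) = -323/3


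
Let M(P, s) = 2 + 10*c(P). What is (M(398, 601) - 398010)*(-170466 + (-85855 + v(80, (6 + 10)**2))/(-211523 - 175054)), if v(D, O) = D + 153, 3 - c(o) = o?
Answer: 2943143142250120/42953 ≈ 6.8520e+10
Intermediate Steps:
c(o) = 3 - o
v(D, O) = 153 + D
M(P, s) = 32 - 10*P (M(P, s) = 2 + 10*(3 - P) = 2 + (30 - 10*P) = 32 - 10*P)
(M(398, 601) - 398010)*(-170466 + (-85855 + v(80, (6 + 10)**2))/(-211523 - 175054)) = ((32 - 10*398) - 398010)*(-170466 + (-85855 + (153 + 80))/(-211523 - 175054)) = ((32 - 3980) - 398010)*(-170466 + (-85855 + 233)/(-386577)) = (-3948 - 398010)*(-170466 - 85622*(-1/386577)) = -401958*(-170466 + 85622/386577) = -401958*(-65898149260/386577) = 2943143142250120/42953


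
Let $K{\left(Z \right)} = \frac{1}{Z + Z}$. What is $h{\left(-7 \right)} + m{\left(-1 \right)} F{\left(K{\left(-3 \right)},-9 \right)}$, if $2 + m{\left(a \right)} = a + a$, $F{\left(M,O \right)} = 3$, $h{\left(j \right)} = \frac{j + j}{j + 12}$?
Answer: $- \frac{74}{5} \approx -14.8$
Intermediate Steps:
$h{\left(j \right)} = \frac{2 j}{12 + j}$
$K{\left(Z \right)} = \frac{1}{2 Z}$
$m{\left(a \right)} = -2 + 2 a$ ($m{\left(a \right)} = -2 + \left(a + a\right) = -2 + 2 a$)
$h{\left(-7 \right)} + m{\left(-1 \right)} F{\left(K{\left(-3 \right)},-9 \right)} = 2 \left(-7\right) \frac{1}{12 - 7} + \left(-2 + 2 \left(-1\right)\right) 3 = 2 \left(-7\right) \frac{1}{5} + \left(-2 - 2\right) 3 = 2 \left(-7\right) \frac{1}{5} - 12 = - \frac{14}{5} - 12 = - \frac{74}{5}$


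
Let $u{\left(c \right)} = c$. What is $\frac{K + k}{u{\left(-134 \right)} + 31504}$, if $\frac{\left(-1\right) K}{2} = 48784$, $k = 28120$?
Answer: $- \frac{34724}{15685} \approx -2.2138$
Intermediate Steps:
$K = -97568$ ($K = \left(-2\right) 48784 = -97568$)
$\frac{K + k}{u{\left(-134 \right)} + 31504} = \frac{-97568 + 28120}{-134 + 31504} = - \frac{69448}{31370} = \left(-69448\right) \frac{1}{31370} = - \frac{34724}{15685}$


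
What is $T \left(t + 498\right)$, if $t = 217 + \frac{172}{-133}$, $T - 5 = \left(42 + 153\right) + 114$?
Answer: $\frac{29805822}{133} \approx 2.241 \cdot 10^{5}$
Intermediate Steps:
$T = 314$ ($T = 5 + \left(\left(42 + 153\right) + 114\right) = 5 + \left(195 + 114\right) = 5 + 309 = 314$)
$t = \frac{28689}{133}$ ($t = 217 + 172 \left(- \frac{1}{133}\right) = 217 - \frac{172}{133} = \frac{28689}{133} \approx 215.71$)
$T \left(t + 498\right) = 314 \left(\frac{28689}{133} + 498\right) = 314 \cdot \frac{94923}{133} = \frac{29805822}{133}$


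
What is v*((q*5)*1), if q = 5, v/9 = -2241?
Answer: -504225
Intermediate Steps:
v = -20169 (v = 9*(-2241) = -20169)
v*((q*5)*1) = -20169*5*5 = -504225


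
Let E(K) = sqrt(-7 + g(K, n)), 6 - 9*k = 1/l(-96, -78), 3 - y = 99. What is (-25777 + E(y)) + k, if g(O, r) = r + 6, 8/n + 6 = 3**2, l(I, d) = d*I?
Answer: -1737118657/67392 + sqrt(15)/3 ≈ -25775.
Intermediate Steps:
y = -96 (y = 3 - 1*99 = 3 - 99 = -96)
l(I, d) = I*d
n = 8/3 (n = 8/(-6 + 3**2) = 8/(-6 + 9) = 8/3 ≈ 2.6667)
k = 44927/67392 (k = 2/3 - 1/(9*((-96*(-78)))) = 2/3 - 1/9/7488 = 2/3 - 1/9*1/7488 = 2/3 - 1/67392 = 44927/67392 ≈ 0.66665)
g(O, r) = 6 + r
E(K) = sqrt(15)/3 (E(K) = sqrt(-7 + (6 + 8/3)) = sqrt(-7 + 26/3) = sqrt(5/3) = sqrt(15)/3)
(-25777 + E(y)) + k = (-25777 + sqrt(15)/3) + 44927/67392 = -1737118657/67392 + sqrt(15)/3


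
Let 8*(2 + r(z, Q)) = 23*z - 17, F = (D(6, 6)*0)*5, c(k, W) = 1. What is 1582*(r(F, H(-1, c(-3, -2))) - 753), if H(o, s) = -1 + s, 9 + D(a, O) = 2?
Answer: -4791087/4 ≈ -1.1978e+6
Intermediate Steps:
D(a, O) = -7 (D(a, O) = -9 + 2 = -7)
F = 0 (F = -7*0*5 = 0*5 = 0)
r(z, Q) = -33/8 + 23*z/8 (r(z, Q) = -2 + (23*z - 17)/8 = -2 + (-17 + 23*z)/8 = -2 + (-17/8 + 23*z/8) = -33/8 + 23*z/8)
1582*(r(F, H(-1, c(-3, -2))) - 753) = 1582*((-33/8 + (23/8)*0) - 753) = 1582*((-33/8 + 0) - 753) = 1582*(-33/8 - 753) = 1582*(-6057/8) = -4791087/4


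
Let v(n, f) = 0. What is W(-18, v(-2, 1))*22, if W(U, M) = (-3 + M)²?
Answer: 198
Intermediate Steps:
W(-18, v(-2, 1))*22 = (-3 + 0)²*22 = (-3)²*22 = 9*22 = 198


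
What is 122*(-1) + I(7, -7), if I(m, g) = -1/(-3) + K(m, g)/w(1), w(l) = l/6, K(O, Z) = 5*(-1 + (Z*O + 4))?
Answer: -4505/3 ≈ -1501.7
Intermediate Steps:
K(O, Z) = 15 + 5*O*Z (K(O, Z) = 5*(-1 + (O*Z + 4)) = 5*(-1 + (4 + O*Z)) = 5*(3 + O*Z) = 15 + 5*O*Z)
w(l) = l/6 (w(l) = l*(⅙) = l/6)
I(m, g) = 271/3 + 30*g*m (I(m, g) = -1/(-3) + (15 + 5*m*g)/(((⅙)*1)) = -1*(-⅓) + (15 + 5*g*m)/(⅙) = ⅓ + (15 + 5*g*m)*6 = ⅓ + (90 + 30*g*m) = 271/3 + 30*g*m)
122*(-1) + I(7, -7) = 122*(-1) + (271/3 + 30*(-7)*7) = -122 + (271/3 - 1470) = -122 - 4139/3 = -4505/3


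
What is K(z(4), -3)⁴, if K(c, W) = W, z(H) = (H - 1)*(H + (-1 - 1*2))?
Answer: 81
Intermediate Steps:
z(H) = (-1 + H)*(-3 + H) (z(H) = (-1 + H)*(H + (-1 - 2)) = (-1 + H)*(H - 3) = (-1 + H)*(-3 + H))
K(z(4), -3)⁴ = (-3)⁴ = 81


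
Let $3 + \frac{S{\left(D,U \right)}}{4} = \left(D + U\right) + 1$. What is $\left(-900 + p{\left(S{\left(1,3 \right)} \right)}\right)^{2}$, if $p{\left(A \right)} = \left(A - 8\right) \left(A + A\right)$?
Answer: $810000$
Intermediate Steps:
$S{\left(D,U \right)} = -8 + 4 D + 4 U$ ($S{\left(D,U \right)} = -12 + 4 \left(\left(D + U\right) + 1\right) = -12 + 4 \left(1 + D + U\right) = -12 + \left(4 + 4 D + 4 U\right) = -8 + 4 D + 4 U$)
$p{\left(A \right)} = 2 A \left(-8 + A\right)$ ($p{\left(A \right)} = \left(-8 + A\right) 2 A = 2 A \left(-8 + A\right)$)
$\left(-900 + p{\left(S{\left(1,3 \right)} \right)}\right)^{2} = \left(-900 + 2 \left(-8 + 4 \cdot 1 + 4 \cdot 3\right) \left(-8 + \left(-8 + 4 \cdot 1 + 4 \cdot 3\right)\right)\right)^{2} = \left(-900 + 2 \left(-8 + 4 + 12\right) \left(-8 + \left(-8 + 4 + 12\right)\right)\right)^{2} = \left(-900 + 2 \cdot 8 \left(-8 + 8\right)\right)^{2} = \left(-900 + 2 \cdot 8 \cdot 0\right)^{2} = \left(-900 + 0\right)^{2} = \left(-900\right)^{2} = 810000$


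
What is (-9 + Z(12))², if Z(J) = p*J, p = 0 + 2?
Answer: 225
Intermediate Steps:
p = 2
Z(J) = 2*J
(-9 + Z(12))² = (-9 + 2*12)² = (-9 + 24)² = 15² = 225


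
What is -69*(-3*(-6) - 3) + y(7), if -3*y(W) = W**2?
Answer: -3154/3 ≈ -1051.3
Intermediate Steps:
y(W) = -W**2/3
-69*(-3*(-6) - 3) + y(7) = -69*(-3*(-6) - 3) - 1/3*7**2 = -69*(18 - 3) - 1/3*49 = -69*15 - 49/3 = -1035 - 49/3 = -3154/3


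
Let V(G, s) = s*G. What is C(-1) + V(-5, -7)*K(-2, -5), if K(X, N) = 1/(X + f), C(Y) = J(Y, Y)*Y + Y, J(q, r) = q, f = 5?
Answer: 35/3 ≈ 11.667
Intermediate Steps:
C(Y) = Y + Y² (C(Y) = Y*Y + Y = Y² + Y = Y + Y²)
K(X, N) = 1/(5 + X) (K(X, N) = 1/(X + 5) = 1/(5 + X))
V(G, s) = G*s
C(-1) + V(-5, -7)*K(-2, -5) = -(1 - 1) + (-5*(-7))/(5 - 2) = -1*0 + 35/3 = 0 + 35*(⅓) = 0 + 35/3 = 35/3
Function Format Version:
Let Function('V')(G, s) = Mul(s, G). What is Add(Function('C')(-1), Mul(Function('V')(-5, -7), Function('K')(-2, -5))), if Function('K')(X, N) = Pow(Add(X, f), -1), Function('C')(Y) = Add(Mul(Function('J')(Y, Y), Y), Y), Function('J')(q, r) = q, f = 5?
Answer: Rational(35, 3) ≈ 11.667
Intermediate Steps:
Function('C')(Y) = Add(Y, Pow(Y, 2)) (Function('C')(Y) = Add(Mul(Y, Y), Y) = Add(Pow(Y, 2), Y) = Add(Y, Pow(Y, 2)))
Function('K')(X, N) = Pow(Add(5, X), -1) (Function('K')(X, N) = Pow(Add(X, 5), -1) = Pow(Add(5, X), -1))
Function('V')(G, s) = Mul(G, s)
Add(Function('C')(-1), Mul(Function('V')(-5, -7), Function('K')(-2, -5))) = Add(Mul(-1, Add(1, -1)), Mul(Mul(-5, -7), Pow(Add(5, -2), -1))) = Add(Mul(-1, 0), Mul(35, Pow(3, -1))) = Add(0, Mul(35, Rational(1, 3))) = Add(0, Rational(35, 3)) = Rational(35, 3)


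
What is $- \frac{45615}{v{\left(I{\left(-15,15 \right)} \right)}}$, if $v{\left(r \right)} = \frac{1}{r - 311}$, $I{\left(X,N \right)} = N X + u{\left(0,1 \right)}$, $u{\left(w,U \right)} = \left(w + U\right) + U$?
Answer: $24358410$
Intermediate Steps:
$u{\left(w,U \right)} = w + 2 U$ ($u{\left(w,U \right)} = \left(U + w\right) + U = w + 2 U$)
$I{\left(X,N \right)} = 2 + N X$ ($I{\left(X,N \right)} = N X + \left(0 + 2 \cdot 1\right) = N X + \left(0 + 2\right) = N X + 2 = 2 + N X$)
$v{\left(r \right)} = \frac{1}{-311 + r}$
$- \frac{45615}{v{\left(I{\left(-15,15 \right)} \right)}} = - \frac{45615}{\frac{1}{-311 + \left(2 + 15 \left(-15\right)\right)}} = - \frac{45615}{\frac{1}{-311 + \left(2 - 225\right)}} = - \frac{45615}{\frac{1}{-311 - 223}} = - \frac{45615}{\frac{1}{-534}} = - \frac{45615}{- \frac{1}{534}} = \left(-45615\right) \left(-534\right) = 24358410$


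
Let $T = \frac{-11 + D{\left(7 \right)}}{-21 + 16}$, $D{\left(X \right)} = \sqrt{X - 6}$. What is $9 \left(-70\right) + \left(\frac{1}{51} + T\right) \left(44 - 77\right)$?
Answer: $- \frac{11843}{17} \approx -696.65$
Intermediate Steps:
$D{\left(X \right)} = \sqrt{-6 + X}$
$T = 2$ ($T = \frac{-11 + \sqrt{-6 + 7}}{-21 + 16} = \frac{-11 + \sqrt{1}}{-5} = \left(-11 + 1\right) \left(- \frac{1}{5}\right) = \left(-10\right) \left(- \frac{1}{5}\right) = 2$)
$9 \left(-70\right) + \left(\frac{1}{51} + T\right) \left(44 - 77\right) = 9 \left(-70\right) + \left(\frac{1}{51} + 2\right) \left(44 - 77\right) = -630 + \left(\frac{1}{51} + 2\right) \left(-33\right) = -630 + \frac{103}{51} \left(-33\right) = -630 - \frac{1133}{17} = - \frac{11843}{17}$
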